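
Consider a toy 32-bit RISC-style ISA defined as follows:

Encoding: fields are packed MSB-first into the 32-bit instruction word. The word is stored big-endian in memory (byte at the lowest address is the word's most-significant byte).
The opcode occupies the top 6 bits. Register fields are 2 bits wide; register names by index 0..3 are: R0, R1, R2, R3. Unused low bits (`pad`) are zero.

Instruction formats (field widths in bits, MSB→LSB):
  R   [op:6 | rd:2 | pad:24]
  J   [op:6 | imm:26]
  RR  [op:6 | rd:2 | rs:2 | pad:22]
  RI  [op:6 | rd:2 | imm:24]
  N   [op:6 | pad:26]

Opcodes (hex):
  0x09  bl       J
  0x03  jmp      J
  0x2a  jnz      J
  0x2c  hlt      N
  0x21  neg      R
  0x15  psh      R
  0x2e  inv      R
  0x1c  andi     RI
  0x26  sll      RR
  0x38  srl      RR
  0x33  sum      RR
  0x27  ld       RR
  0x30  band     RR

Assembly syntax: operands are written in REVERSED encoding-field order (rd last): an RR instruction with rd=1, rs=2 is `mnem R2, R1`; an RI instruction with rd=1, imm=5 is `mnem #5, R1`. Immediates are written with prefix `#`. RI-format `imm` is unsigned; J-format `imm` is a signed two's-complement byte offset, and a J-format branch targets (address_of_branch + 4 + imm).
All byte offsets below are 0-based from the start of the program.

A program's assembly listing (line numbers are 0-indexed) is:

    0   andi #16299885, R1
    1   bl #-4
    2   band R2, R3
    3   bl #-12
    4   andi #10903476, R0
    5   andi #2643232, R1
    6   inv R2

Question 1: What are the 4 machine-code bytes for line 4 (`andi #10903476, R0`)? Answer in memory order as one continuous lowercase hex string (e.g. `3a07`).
70a65fb4

L4: andi op=0x1c:6|rd=0:2|imm=10903476:24 ⇒ 0x70a65fb4 ⇒ big 70 a6 5f b4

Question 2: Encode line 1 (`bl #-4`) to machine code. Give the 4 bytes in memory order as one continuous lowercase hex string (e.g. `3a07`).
L1: bl op=0x9:6|imm=-4:26 ⇒ 0x27fffffc ⇒ big 27 ff ff fc

27fffffc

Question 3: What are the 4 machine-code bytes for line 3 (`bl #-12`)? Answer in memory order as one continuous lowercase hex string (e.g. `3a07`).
27fffff4

3. bl fields op=0x9:6|imm=-12:26 → word 27fffff4h → 27 ff ff f4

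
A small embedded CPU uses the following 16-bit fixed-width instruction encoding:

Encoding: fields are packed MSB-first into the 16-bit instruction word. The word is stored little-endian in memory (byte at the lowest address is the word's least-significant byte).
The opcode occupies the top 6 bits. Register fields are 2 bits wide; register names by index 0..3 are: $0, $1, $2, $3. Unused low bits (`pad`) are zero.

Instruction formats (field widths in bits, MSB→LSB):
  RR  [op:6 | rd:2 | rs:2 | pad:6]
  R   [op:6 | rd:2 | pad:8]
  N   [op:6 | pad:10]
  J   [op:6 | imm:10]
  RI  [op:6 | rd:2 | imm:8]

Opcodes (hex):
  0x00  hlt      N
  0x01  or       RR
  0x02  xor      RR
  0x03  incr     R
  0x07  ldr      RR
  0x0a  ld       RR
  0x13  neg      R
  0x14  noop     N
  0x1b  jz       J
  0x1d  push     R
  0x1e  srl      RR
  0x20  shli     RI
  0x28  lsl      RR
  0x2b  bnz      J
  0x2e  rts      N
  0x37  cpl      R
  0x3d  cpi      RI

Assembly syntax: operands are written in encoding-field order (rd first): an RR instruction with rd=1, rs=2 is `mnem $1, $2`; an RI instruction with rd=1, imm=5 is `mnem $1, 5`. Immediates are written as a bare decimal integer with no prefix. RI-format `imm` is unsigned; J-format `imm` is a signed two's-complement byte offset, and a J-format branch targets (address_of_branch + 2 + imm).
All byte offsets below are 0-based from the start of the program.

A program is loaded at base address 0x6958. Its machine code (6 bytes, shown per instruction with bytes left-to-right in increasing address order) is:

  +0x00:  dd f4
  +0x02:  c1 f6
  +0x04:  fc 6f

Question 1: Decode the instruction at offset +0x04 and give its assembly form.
jz -4

[04] fc 6f → 0x6ffc
  op=0x6ffc>>10=0x1b ⇒ jz (J)
  [9:0] imm=1020 (s10→-4) = -4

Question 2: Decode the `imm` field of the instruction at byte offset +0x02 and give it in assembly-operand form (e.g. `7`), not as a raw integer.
off 0x02: read c1 f6 as little → 0xf6c1
  opcode bits[15:10]=0x3d: cpi/RI
  rd@[9:8]=0x2 ⇒ $2
  imm@[7:0]=0xc1 ⇒ 193

193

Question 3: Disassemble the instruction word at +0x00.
[00] dd f4 → 0xf4dd
  top 6b → 0x3d → cpi [RI]
  rd@[9:8]=0x0 ⇒ $0
  imm@[7:0]=0xdd ⇒ 221

cpi $0, 221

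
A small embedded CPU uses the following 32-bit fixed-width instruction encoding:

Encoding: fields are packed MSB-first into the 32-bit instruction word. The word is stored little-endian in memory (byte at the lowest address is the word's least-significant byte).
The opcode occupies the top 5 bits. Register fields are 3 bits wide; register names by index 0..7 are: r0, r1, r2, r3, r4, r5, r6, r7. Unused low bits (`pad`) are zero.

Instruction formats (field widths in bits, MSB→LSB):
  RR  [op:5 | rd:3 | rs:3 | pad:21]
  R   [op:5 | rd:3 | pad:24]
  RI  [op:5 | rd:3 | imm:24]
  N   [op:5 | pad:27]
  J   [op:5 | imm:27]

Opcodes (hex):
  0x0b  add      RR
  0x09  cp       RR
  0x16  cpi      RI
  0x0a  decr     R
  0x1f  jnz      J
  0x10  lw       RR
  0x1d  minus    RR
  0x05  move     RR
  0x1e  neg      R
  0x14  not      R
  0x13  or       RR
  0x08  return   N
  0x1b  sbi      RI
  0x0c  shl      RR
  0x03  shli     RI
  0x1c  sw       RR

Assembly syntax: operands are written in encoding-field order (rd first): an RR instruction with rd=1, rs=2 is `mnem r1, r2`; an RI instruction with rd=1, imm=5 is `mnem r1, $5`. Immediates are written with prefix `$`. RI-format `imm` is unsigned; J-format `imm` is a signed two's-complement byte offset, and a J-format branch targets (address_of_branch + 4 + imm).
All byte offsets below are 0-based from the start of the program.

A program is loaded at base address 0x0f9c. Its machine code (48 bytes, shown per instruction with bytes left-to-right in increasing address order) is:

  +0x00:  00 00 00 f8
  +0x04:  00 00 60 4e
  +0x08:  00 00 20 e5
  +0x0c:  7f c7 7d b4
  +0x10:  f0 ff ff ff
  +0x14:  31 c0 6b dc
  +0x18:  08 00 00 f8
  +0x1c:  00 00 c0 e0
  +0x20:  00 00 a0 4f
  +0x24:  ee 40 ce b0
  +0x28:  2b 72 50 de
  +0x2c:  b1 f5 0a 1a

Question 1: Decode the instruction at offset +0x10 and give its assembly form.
[10] f0 ff ff ff → 0xfffffff0
  op=0xfffffff0>>27=0x1f ⇒ jnz (J)
  imm@[26:0]=0x7fffff0 (s27→-16) ⇒ $-16

jnz $-16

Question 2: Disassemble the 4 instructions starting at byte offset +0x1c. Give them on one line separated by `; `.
sw r0, r6; cp r7, r5; cpi r0, $13517038; sbi r6, $5272107

[1c] 00 00 c0 e0 → 0xe0c00000
  op=0xe0c00000>>27=0x1c ⇒ sw (RR)
  rd: (w>>24)&0x7=0x0 → r0
  rs: (w>>21)&0x7=0x6 → r6
[20] 00 00 a0 4f → 0x4fa00000
  op=0x4fa00000>>27=0x9 ⇒ cp (RR)
  rd: (w>>24)&0x7=0x7 → r7
  rs: (w>>21)&0x7=0x5 → r5
[24] ee 40 ce b0 → 0xb0ce40ee
  op=0xb0ce40ee>>27=0x16 ⇒ cpi (RI)
  rd: (w>>24)&0x7=0x0 → r0
  imm: (w>>0)&0xffffff=0xce40ee → $13517038
[28] 2b 72 50 de → 0xde50722b
  op=0xde50722b>>27=0x1b ⇒ sbi (RI)
  rd: (w>>24)&0x7=0x6 → r6
  imm: (w>>0)&0xffffff=0x50722b → $5272107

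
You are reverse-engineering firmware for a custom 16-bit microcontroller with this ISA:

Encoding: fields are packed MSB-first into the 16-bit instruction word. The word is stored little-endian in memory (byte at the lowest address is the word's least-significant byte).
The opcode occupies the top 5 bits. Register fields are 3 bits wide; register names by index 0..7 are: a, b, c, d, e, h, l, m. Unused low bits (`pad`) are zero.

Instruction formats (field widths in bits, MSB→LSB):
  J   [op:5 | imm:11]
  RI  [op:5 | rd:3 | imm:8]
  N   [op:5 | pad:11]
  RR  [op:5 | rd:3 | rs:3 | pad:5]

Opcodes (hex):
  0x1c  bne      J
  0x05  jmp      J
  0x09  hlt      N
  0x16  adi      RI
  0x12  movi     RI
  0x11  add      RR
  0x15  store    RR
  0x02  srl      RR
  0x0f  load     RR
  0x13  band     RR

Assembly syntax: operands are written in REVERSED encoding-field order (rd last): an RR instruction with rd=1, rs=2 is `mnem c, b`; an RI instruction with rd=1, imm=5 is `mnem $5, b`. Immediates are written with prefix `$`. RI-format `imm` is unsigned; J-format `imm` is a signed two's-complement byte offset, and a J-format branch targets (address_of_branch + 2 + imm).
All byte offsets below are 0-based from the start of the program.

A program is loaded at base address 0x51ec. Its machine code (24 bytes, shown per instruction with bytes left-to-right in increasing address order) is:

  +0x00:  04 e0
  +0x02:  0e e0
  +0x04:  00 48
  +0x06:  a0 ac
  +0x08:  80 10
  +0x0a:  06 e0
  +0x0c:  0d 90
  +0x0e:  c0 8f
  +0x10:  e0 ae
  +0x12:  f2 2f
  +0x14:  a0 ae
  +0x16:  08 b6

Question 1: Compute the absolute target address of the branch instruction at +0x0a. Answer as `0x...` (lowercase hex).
off 0x0a: read 06 e0 as little → 0xe006
  top 5b → 0x1c → bne [J]
  imm: (w>>0)&0x7ff=0x6 → $6
  target = base 0x51ec + off 0x0a + 2 + imm 6 = 0x51fe

0x51fe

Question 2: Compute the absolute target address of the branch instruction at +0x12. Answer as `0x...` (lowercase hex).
[12] f2 2f → 0x2ff2
  top 5b → 0x5 → jmp [J]
  imm@[10:0]=0x7f2 (s11→-14) ⇒ $-14
  target = base 0x51ec + off 0x12 + 2 + imm -14 = 0x51f2

0x51f2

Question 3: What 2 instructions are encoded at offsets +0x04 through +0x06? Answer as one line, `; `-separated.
+0x04: 00 48 ⇒ word 0x4800 (little)
  top 5b → 0x9 → hlt [N]
+0x06: a0 ac ⇒ word 0xaca0 (little)
  top 5b → 0x15 → store [RR]
  rd: (w>>8)&0x7=0x4 → e
  rs: (w>>5)&0x7=0x5 → h

hlt; store h, e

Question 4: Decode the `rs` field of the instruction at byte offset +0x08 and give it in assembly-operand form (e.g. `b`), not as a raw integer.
e

@+08  little-endian(80 10) = 0x1080
  op=0x1080>>11=0x2 ⇒ srl (RR)
  [10:8] rd=0 = a
  [7:5] rs=4 = e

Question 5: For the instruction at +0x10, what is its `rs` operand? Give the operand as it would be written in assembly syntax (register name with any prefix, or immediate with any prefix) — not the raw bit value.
@+10  little-endian(e0 ae) = 0xaee0
  op=0xaee0>>11=0x15 ⇒ store (RR)
  rd: (w>>8)&0x7=0x6 → l
  rs: (w>>5)&0x7=0x7 → m

m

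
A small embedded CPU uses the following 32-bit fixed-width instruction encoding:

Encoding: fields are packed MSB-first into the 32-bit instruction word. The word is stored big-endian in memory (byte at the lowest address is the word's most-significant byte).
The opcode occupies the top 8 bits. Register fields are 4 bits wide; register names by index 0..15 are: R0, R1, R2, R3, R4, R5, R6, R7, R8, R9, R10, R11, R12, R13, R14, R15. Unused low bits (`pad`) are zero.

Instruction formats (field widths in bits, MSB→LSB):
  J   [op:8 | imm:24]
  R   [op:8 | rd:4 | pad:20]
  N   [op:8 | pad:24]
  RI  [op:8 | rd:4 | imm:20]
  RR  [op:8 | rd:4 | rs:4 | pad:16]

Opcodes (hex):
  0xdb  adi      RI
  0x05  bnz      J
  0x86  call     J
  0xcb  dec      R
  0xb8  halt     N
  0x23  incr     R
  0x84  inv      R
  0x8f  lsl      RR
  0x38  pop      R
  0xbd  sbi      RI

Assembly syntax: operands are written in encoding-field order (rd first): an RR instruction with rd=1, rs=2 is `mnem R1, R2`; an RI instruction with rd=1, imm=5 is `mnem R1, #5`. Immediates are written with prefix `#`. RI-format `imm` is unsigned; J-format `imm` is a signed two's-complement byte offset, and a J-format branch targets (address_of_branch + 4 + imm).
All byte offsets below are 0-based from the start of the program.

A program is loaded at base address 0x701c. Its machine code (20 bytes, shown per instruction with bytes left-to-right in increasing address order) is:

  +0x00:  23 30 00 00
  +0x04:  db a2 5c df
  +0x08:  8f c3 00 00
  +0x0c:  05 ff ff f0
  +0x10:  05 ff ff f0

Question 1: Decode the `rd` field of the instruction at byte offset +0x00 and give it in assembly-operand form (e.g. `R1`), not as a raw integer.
R3

@+00  big-endian(23 30 00 00) = 0x23300000
  top 8b → 0x23 → incr [R]
  [23:20] rd=3 = R3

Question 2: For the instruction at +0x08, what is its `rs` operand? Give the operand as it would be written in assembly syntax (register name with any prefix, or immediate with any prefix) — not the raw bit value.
R3

+0x08: 8f c3 00 00 ⇒ word 0x8fc30000 (big)
  opcode bits[31:24]=0x8f: lsl/RR
  [23:20] rd=12 = R12
  [19:16] rs=3 = R3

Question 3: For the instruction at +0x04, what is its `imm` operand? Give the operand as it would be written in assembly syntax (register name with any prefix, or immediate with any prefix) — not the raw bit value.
#154847

+0x04: db a2 5c df ⇒ word 0xdba25cdf (big)
  top 8b → 0xdb → adi [RI]
  rd@[23:20]=0xa ⇒ R10
  imm@[19:0]=0x25cdf ⇒ #154847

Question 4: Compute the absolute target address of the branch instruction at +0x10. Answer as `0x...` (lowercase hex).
0x7020

off 0x10: read 05 ff ff f0 as big → 0x05fffff0
  opcode bits[31:24]=0x5: bnz/J
  imm: (w>>0)&0xffffff=0xfffff0 (s24→-16) → #-16
  target = base 0x701c + off 0x10 + 4 + imm -16 = 0x7020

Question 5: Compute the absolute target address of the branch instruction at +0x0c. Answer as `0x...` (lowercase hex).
@+0c  big-endian(05 ff ff f0) = 0x05fffff0
  opcode bits[31:24]=0x5: bnz/J
  [23:0] imm=16777200 (s24→-16) = #-16
  target = base 0x701c + off 0x0c + 4 + imm -16 = 0x701c

0x701c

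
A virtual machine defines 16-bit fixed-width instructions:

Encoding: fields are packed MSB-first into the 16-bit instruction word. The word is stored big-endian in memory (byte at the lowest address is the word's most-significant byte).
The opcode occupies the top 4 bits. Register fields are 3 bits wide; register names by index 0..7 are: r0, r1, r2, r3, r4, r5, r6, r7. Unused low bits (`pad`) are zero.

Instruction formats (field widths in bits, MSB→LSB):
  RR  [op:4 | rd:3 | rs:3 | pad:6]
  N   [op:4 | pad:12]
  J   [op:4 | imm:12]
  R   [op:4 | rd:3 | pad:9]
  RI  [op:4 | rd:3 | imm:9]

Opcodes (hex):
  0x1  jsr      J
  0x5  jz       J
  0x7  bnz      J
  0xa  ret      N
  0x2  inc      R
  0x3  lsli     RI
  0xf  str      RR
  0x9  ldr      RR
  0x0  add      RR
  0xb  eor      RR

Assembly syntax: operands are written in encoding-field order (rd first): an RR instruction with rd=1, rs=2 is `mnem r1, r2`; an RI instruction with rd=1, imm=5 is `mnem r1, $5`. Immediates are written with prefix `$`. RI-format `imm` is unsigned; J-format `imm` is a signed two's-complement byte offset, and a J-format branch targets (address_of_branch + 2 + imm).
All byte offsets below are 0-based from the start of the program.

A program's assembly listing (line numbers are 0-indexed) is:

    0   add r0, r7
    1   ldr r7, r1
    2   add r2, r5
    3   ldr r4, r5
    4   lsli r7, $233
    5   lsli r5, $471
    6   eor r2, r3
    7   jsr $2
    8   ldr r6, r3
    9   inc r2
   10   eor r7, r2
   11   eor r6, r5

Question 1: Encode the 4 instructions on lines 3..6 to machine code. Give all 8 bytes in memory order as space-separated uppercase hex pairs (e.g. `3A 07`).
99 40 3E E9 3B D7 B4 C0

line 3 (ldr): pack op=0x9:4|rd=4:3|rs=5:3|pad=0:6 = 0x9940; big→ 99 40
line 4 (lsli): pack op=0x3:4|rd=7:3|imm=233:9 = 0x3ee9; big→ 3e e9
line 5 (lsli): pack op=0x3:4|rd=5:3|imm=471:9 = 0x3bd7; big→ 3b d7
line 6 (eor): pack op=0xb:4|rd=2:3|rs=3:3|pad=0:6 = 0xb4c0; big→ b4 c0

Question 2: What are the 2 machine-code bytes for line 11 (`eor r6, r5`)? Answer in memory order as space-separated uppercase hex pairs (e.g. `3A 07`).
line 11 (eor): pack op=0xb:4|rd=6:3|rs=5:3|pad=0:6 = 0xbd40; big→ bd 40

BD 40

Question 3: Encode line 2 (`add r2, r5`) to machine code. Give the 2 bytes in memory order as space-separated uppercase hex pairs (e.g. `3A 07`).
L2: add op=0x0:4|rd=2:3|rs=5:3|pad=0:6 ⇒ 0x0540 ⇒ big 05 40

05 40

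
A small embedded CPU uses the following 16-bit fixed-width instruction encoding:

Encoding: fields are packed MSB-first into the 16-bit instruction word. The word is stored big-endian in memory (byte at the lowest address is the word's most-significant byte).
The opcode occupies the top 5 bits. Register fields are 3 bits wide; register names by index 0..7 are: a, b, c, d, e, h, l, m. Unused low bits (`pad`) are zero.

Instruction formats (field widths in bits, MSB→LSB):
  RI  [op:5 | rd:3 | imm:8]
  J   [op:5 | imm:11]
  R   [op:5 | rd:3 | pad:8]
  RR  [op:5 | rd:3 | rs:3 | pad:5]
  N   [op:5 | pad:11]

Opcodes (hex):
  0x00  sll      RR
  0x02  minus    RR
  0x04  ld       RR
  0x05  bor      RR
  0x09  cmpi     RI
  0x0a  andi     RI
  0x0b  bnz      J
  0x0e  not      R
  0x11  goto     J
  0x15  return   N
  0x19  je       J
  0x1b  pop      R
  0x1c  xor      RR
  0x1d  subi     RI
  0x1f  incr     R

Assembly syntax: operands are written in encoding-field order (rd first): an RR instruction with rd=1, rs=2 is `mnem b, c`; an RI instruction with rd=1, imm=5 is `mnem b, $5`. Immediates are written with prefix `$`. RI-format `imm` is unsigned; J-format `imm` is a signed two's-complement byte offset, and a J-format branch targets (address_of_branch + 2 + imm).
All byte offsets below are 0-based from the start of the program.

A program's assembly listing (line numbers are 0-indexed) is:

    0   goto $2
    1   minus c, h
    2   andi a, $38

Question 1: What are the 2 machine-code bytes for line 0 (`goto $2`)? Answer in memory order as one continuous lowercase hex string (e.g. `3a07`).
8802

line 0 (goto): pack op=0x11:5|imm=2:11 = 0x8802; big→ 88 02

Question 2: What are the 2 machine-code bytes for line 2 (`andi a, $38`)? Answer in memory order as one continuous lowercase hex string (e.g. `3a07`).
5026

line 2 (andi): pack op=0xa:5|rd=0:3|imm=38:8 = 0x5026; big→ 50 26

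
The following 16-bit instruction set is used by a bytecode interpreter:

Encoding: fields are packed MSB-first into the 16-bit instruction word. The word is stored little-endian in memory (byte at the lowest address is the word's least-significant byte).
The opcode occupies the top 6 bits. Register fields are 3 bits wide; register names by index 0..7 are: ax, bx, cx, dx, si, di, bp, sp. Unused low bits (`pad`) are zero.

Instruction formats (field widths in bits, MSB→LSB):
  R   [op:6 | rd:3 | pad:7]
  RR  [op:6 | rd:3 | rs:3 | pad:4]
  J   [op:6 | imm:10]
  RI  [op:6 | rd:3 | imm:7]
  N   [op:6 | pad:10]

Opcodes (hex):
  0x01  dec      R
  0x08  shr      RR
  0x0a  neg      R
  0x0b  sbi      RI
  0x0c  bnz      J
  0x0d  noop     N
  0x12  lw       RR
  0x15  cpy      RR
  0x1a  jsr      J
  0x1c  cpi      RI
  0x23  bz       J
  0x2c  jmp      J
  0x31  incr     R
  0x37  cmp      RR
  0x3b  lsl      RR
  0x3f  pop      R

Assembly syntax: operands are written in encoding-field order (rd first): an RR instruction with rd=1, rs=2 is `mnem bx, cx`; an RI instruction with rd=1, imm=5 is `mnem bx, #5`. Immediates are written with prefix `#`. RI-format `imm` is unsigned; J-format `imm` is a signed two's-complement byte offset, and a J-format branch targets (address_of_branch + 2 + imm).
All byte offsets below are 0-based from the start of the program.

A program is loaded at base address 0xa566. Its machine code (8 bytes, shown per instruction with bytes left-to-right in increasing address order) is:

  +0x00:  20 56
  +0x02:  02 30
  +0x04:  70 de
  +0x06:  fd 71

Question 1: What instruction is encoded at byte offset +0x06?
off 0x06: read fd 71 as little → 0x71fd
  op=0x71fd>>10=0x1c ⇒ cpi (RI)
  rd@[9:7]=0x3 ⇒ dx
  imm@[6:0]=0x7d ⇒ #125

cpi dx, #125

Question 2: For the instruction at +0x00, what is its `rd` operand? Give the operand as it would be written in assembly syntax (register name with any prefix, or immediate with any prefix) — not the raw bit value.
[00] 20 56 → 0x5620
  top 6b → 0x15 → cpy [RR]
  [9:7] rd=4 = si
  [6:4] rs=2 = cx

si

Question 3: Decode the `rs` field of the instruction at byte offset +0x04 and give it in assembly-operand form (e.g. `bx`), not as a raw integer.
[04] 70 de → 0xde70
  top 6b → 0x37 → cmp [RR]
  [9:7] rd=4 = si
  [6:4] rs=7 = sp

sp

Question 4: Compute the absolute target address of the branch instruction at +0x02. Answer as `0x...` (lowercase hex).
@+02  little-endian(02 30) = 0x3002
  op=0x3002>>10=0xc ⇒ bnz (J)
  [9:0] imm=2 = #2
  target = base 0xa566 + off 0x02 + 2 + imm 2 = 0xa56c

0xa56c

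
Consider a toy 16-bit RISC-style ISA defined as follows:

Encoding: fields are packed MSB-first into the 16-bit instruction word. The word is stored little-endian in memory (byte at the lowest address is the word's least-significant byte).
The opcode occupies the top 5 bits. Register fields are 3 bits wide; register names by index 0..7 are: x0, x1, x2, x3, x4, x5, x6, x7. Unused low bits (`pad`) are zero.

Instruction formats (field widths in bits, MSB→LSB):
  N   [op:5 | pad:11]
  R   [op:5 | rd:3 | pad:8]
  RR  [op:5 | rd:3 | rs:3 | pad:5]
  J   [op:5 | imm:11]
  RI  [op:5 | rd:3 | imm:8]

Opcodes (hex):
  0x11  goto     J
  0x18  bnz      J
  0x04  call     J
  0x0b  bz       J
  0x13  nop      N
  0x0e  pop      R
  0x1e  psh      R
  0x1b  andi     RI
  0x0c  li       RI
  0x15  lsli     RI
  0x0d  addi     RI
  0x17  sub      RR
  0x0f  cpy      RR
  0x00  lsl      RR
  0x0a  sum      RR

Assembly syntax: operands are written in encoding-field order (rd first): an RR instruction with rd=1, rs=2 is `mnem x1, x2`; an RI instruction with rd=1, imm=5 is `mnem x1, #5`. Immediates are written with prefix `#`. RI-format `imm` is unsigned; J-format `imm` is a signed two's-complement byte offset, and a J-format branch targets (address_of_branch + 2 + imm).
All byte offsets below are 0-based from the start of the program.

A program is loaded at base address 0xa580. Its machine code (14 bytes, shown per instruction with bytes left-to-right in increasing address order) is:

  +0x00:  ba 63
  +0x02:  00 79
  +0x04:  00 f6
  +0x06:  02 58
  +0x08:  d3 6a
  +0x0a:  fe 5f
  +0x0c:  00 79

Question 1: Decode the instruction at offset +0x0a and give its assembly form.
[0a] fe 5f → 0x5ffe
  op=0x5ffe>>11=0xb ⇒ bz (J)
  [10:0] imm=2046 (s11→-2) = #-2

bz #-2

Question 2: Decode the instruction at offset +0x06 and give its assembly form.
[06] 02 58 → 0x5802
  top 5b → 0xb → bz [J]
  [10:0] imm=2 = #2

bz #2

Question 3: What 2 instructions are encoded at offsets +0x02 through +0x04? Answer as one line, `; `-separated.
cpy x1, x0; psh x6

[02] 00 79 → 0x7900
  top 5b → 0xf → cpy [RR]
  [10:8] rd=1 = x1
  [7:5] rs=0 = x0
[04] 00 f6 → 0xf600
  top 5b → 0x1e → psh [R]
  [10:8] rd=6 = x6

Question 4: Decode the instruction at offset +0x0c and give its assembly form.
cpy x1, x0

@+0c  little-endian(00 79) = 0x7900
  opcode bits[15:11]=0xf: cpy/RR
  [10:8] rd=1 = x1
  [7:5] rs=0 = x0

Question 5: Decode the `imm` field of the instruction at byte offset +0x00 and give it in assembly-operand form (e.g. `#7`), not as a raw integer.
#186

off 0x00: read ba 63 as little → 0x63ba
  opcode bits[15:11]=0xc: li/RI
  rd: (w>>8)&0x7=0x3 → x3
  imm: (w>>0)&0xff=0xba → #186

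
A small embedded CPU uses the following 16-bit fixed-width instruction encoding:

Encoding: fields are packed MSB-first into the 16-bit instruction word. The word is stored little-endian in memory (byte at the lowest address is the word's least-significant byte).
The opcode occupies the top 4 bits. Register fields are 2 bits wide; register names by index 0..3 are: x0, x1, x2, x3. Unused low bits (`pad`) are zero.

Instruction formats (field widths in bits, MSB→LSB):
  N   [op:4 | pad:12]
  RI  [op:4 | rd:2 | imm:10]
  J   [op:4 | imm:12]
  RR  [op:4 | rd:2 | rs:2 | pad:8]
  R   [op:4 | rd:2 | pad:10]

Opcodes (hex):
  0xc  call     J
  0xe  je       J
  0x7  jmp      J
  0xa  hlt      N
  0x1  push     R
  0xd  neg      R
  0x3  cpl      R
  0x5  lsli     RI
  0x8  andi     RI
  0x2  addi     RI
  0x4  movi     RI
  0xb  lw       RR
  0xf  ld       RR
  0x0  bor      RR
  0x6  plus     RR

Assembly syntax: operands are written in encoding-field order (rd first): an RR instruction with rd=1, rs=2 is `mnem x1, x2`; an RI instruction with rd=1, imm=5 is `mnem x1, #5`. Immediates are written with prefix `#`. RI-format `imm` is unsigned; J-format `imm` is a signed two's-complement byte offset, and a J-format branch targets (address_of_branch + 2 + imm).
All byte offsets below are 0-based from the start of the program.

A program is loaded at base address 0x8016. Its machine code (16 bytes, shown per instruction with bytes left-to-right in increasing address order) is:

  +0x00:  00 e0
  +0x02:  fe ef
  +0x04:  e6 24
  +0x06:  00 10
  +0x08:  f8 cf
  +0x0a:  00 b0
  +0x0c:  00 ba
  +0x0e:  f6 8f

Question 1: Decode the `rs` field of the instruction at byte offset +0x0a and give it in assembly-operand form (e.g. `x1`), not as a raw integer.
x0

off 0x0a: read 00 b0 as little → 0xb000
  opcode bits[15:12]=0xb: lw/RR
  [11:10] rd=0 = x0
  [9:8] rs=0 = x0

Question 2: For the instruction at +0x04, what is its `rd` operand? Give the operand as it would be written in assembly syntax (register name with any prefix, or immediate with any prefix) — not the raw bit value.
+0x04: e6 24 ⇒ word 0x24e6 (little)
  opcode bits[15:12]=0x2: addi/RI
  [11:10] rd=1 = x1
  [9:0] imm=230 = #230

x1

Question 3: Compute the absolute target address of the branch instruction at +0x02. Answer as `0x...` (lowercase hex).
0x8018

off 0x02: read fe ef as little → 0xeffe
  top 4b → 0xe → je [J]
  imm: (w>>0)&0xfff=0xffe (s12→-2) → #-2
  target = base 0x8016 + off 0x02 + 2 + imm -2 = 0x8018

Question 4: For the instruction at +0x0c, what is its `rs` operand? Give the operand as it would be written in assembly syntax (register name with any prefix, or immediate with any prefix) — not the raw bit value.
x2

[0c] 00 ba → 0xba00
  op=0xba00>>12=0xb ⇒ lw (RR)
  rd: (w>>10)&0x3=0x2 → x2
  rs: (w>>8)&0x3=0x2 → x2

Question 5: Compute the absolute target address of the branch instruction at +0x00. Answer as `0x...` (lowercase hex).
0x8018

off 0x00: read 00 e0 as little → 0xe000
  opcode bits[15:12]=0xe: je/J
  imm@[11:0]=0x0 ⇒ #0
  target = base 0x8016 + off 0x00 + 2 + imm 0 = 0x8018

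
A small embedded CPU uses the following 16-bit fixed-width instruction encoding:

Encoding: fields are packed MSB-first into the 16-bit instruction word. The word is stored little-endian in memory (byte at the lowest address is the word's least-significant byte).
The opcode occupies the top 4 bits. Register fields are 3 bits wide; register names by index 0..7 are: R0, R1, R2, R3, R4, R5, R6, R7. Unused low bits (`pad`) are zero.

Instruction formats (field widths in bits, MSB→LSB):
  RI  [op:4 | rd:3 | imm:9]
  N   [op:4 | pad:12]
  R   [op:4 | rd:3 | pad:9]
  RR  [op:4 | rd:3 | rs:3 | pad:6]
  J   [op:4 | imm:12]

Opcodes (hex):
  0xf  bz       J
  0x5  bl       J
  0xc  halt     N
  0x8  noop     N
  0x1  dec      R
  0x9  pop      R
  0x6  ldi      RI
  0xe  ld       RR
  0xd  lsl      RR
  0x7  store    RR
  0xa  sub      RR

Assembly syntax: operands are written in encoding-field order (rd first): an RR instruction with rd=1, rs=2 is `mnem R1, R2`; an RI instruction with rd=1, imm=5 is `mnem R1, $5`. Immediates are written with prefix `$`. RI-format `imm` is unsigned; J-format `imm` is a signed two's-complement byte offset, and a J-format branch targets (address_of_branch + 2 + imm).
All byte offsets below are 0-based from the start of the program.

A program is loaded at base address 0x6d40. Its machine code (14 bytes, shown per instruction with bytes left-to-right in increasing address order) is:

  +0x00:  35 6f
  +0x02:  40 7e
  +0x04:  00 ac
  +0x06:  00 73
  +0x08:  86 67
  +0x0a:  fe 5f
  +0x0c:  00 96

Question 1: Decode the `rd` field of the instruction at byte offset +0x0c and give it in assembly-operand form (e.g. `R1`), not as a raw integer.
R3

+0x0c: 00 96 ⇒ word 0x9600 (little)
  top 4b → 0x9 → pop [R]
  rd: (w>>9)&0x7=0x3 → R3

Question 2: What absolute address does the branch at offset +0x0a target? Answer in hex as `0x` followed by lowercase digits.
0x6d4a

off 0x0a: read fe 5f as little → 0x5ffe
  opcode bits[15:12]=0x5: bl/J
  imm: (w>>0)&0xfff=0xffe (s12→-2) → $-2
  target = base 0x6d40 + off 0x0a + 2 + imm -2 = 0x6d4a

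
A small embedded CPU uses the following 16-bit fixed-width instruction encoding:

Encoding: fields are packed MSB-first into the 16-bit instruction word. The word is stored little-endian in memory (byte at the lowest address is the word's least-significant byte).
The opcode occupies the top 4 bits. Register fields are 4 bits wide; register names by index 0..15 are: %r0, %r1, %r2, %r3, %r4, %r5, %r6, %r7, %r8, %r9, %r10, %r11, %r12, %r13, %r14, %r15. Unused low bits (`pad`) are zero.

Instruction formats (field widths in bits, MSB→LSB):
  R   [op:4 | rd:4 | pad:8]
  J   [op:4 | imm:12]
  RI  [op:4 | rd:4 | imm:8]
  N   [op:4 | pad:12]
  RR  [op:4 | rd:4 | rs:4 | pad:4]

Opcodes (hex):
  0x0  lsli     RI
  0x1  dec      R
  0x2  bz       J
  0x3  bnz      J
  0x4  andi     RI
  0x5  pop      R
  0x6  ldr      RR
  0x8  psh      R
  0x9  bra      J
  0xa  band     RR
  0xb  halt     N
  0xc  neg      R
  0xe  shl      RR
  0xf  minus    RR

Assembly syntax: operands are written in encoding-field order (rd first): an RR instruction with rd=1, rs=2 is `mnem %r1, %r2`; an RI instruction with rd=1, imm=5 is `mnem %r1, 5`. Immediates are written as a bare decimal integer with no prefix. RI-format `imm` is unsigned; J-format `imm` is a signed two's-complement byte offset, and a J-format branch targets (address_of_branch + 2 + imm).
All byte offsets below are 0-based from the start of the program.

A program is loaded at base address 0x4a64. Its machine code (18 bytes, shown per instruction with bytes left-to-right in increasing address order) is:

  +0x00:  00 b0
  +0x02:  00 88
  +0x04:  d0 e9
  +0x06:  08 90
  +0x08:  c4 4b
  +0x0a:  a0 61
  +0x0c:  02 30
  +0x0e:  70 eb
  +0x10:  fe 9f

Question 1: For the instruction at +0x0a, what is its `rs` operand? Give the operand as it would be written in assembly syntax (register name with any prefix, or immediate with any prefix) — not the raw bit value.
%r10

@+0a  little-endian(a0 61) = 0x61a0
  op=0x61a0>>12=0x6 ⇒ ldr (RR)
  rd@[11:8]=0x1 ⇒ %r1
  rs@[7:4]=0xa ⇒ %r10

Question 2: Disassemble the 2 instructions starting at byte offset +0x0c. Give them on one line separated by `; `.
+0x0c: 02 30 ⇒ word 0x3002 (little)
  op=0x3002>>12=0x3 ⇒ bnz (J)
  [11:0] imm=2 = 2
+0x0e: 70 eb ⇒ word 0xeb70 (little)
  op=0xeb70>>12=0xe ⇒ shl (RR)
  [11:8] rd=11 = %r11
  [7:4] rs=7 = %r7

bnz 2; shl %r11, %r7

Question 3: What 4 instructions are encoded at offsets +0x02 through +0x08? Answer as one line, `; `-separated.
psh %r8; shl %r9, %r13; bra 8; andi %r11, 196

off 0x02: read 00 88 as little → 0x8800
  top 4b → 0x8 → psh [R]
  [11:8] rd=8 = %r8
off 0x04: read d0 e9 as little → 0xe9d0
  top 4b → 0xe → shl [RR]
  [11:8] rd=9 = %r9
  [7:4] rs=13 = %r13
off 0x06: read 08 90 as little → 0x9008
  top 4b → 0x9 → bra [J]
  [11:0] imm=8 = 8
off 0x08: read c4 4b as little → 0x4bc4
  top 4b → 0x4 → andi [RI]
  [11:8] rd=11 = %r11
  [7:0] imm=196 = 196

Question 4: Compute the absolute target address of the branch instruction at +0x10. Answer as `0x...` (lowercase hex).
0x4a74

[10] fe 9f → 0x9ffe
  top 4b → 0x9 → bra [J]
  [11:0] imm=4094 (s12→-2) = -2
  target = base 0x4a64 + off 0x10 + 2 + imm -2 = 0x4a74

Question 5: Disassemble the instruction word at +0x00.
halt

+0x00: 00 b0 ⇒ word 0xb000 (little)
  top 4b → 0xb → halt [N]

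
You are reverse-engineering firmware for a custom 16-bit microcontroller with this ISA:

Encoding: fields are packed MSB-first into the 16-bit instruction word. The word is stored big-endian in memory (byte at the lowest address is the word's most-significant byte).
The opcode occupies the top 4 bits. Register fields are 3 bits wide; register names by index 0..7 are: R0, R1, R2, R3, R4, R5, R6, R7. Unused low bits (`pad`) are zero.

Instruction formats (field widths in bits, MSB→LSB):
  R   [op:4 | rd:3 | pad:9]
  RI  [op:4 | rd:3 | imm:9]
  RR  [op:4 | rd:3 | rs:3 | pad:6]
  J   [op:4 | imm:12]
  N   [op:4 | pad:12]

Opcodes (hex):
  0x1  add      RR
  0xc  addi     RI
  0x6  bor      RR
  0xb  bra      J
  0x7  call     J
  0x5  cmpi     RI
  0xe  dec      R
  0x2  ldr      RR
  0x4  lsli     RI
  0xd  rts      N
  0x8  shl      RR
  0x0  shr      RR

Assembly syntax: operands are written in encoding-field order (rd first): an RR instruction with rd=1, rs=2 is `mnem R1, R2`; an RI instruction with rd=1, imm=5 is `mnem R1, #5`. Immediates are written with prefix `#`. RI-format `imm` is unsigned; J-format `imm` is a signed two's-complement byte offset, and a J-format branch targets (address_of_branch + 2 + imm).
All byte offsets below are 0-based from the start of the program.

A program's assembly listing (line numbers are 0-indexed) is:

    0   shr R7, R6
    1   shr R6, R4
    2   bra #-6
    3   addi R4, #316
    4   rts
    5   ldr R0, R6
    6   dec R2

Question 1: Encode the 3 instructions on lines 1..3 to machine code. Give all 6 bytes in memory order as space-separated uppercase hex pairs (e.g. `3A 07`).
L1: shr op=0x0:4|rd=6:3|rs=4:3|pad=0:6 ⇒ 0x0d00 ⇒ big 0d 00
L2: bra op=0xb:4|imm=-6:12 ⇒ 0xbffa ⇒ big bf fa
L3: addi op=0xc:4|rd=4:3|imm=316:9 ⇒ 0xc93c ⇒ big c9 3c

0D 00 BF FA C9 3C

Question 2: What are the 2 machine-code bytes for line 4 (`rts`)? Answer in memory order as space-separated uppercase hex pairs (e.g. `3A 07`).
D0 00

4. rts fields op=0xd:4|pad=0:12 → word d000h → d0 00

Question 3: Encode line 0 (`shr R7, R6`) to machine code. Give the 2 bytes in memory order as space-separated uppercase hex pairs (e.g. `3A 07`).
0F 80

L0: shr op=0x0:4|rd=7:3|rs=6:3|pad=0:6 ⇒ 0x0f80 ⇒ big 0f 80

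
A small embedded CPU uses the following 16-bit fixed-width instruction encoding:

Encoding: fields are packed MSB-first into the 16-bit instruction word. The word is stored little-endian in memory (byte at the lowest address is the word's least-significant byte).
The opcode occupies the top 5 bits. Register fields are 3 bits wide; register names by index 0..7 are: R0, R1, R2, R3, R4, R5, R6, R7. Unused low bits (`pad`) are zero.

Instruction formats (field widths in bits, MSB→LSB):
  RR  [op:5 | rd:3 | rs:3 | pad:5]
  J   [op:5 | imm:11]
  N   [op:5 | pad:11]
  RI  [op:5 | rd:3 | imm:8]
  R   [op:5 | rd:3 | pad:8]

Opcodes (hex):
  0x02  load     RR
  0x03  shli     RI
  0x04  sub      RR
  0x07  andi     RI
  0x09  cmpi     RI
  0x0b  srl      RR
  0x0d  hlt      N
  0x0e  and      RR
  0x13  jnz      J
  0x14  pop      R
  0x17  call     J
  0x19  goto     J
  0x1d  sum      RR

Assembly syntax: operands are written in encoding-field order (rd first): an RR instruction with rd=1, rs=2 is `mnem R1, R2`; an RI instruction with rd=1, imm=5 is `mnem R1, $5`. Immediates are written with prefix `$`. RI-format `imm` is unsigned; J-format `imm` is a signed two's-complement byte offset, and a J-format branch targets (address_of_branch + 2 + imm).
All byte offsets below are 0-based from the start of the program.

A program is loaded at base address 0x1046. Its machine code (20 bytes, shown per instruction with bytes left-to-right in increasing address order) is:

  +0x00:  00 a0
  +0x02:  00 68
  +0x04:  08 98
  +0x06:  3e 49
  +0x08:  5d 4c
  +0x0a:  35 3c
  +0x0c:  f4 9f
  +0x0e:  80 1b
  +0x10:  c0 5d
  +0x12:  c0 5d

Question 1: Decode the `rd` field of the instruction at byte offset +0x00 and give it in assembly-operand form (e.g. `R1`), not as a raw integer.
R0

+0x00: 00 a0 ⇒ word 0xa000 (little)
  top 5b → 0x14 → pop [R]
  rd: (w>>8)&0x7=0x0 → R0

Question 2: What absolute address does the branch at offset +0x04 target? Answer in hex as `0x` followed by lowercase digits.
[04] 08 98 → 0x9808
  op=0x9808>>11=0x13 ⇒ jnz (J)
  [10:0] imm=8 = $8
  target = base 0x1046 + off 0x04 + 2 + imm 8 = 0x1054

0x1054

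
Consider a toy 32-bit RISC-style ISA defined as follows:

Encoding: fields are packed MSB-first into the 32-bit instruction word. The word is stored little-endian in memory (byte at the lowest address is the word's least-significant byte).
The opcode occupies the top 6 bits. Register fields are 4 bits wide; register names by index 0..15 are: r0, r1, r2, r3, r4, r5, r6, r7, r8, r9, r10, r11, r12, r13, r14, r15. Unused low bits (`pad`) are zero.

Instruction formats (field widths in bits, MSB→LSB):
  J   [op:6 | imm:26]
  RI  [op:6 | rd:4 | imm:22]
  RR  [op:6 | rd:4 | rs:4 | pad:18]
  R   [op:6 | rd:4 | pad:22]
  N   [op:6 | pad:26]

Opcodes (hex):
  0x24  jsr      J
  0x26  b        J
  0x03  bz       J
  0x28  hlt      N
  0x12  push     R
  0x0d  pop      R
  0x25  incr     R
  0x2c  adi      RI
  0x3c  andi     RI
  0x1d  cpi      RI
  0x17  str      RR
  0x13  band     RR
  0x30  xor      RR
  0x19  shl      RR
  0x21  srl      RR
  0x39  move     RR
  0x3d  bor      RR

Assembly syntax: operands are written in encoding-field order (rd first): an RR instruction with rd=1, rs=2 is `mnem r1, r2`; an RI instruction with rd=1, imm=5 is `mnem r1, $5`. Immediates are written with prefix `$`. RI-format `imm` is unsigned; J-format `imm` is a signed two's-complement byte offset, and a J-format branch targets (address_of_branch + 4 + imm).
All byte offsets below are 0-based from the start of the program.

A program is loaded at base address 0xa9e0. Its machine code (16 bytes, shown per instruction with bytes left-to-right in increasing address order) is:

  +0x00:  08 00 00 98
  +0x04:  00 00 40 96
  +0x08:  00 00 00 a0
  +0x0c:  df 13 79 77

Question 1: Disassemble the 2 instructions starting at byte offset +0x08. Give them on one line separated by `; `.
off 0x08: read 00 00 00 a0 as little → 0xa0000000
  opcode bits[31:26]=0x28: hlt/N
off 0x0c: read df 13 79 77 as little → 0x777913df
  opcode bits[31:26]=0x1d: cpi/RI
  rd@[25:22]=0xd ⇒ r13
  imm@[21:0]=0x3913df ⇒ $3740639

hlt; cpi r13, $3740639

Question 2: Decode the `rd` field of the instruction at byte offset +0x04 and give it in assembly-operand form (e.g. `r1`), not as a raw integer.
r9

[04] 00 00 40 96 → 0x96400000
  op=0x96400000>>26=0x25 ⇒ incr (R)
  [25:22] rd=9 = r9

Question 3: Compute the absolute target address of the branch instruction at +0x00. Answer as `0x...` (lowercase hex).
off 0x00: read 08 00 00 98 as little → 0x98000008
  top 6b → 0x26 → b [J]
  imm: (w>>0)&0x3ffffff=0x8 → $8
  target = base 0xa9e0 + off 0x00 + 4 + imm 8 = 0xa9ec

0xa9ec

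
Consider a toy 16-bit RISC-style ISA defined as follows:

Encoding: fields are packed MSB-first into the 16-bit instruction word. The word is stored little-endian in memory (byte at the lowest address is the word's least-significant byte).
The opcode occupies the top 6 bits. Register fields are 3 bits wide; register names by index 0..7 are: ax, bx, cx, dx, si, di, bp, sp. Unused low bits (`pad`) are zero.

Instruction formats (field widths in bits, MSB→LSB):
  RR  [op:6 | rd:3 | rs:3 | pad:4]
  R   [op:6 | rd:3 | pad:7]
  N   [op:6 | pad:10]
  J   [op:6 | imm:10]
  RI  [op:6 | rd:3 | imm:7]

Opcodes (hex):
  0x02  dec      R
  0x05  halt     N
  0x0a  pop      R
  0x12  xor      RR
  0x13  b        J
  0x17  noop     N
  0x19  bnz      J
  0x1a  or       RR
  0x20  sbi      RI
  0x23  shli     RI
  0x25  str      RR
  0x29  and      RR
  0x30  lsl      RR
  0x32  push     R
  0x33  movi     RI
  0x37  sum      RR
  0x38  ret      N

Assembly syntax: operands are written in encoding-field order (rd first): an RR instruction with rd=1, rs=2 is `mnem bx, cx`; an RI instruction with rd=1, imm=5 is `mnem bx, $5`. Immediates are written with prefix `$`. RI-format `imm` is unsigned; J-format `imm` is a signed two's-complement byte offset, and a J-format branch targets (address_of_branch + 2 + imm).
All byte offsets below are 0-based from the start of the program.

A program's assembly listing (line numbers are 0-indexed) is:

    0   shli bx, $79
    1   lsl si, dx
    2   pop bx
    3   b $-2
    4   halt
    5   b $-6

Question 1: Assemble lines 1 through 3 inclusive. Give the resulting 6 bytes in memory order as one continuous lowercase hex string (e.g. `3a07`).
line 1 (lsl): pack op=0x30:6|rd=4:3|rs=3:3|pad=0:4 = 0xc230; little→ 30 c2
line 2 (pop): pack op=0xa:6|rd=1:3|pad=0:7 = 0x2880; little→ 80 28
line 3 (b): pack op=0x13:6|imm=-2:10 = 0x4ffe; little→ fe 4f

30c28028fe4f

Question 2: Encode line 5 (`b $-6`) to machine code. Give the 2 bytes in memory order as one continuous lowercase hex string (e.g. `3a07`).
fa4f

line 5 (b): pack op=0x13:6|imm=-6:10 = 0x4ffa; little→ fa 4f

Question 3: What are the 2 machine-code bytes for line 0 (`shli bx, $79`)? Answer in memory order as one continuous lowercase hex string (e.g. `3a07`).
line 0 (shli): pack op=0x23:6|rd=1:3|imm=79:7 = 0x8ccf; little→ cf 8c

cf8c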